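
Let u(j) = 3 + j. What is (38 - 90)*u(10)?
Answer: -676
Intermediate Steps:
(38 - 90)*u(10) = (38 - 90)*(3 + 10) = -52*13 = -676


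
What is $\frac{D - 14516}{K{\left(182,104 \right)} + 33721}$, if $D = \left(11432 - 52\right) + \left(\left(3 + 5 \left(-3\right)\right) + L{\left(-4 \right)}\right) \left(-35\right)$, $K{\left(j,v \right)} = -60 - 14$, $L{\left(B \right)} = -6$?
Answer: $- \frac{2506}{33647} \approx -0.074479$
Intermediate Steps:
$K{\left(j,v \right)} = -74$
$D = 12010$ ($D = \left(11432 - 52\right) + \left(\left(3 + 5 \left(-3\right)\right) - 6\right) \left(-35\right) = 11380 + \left(\left(3 - 15\right) - 6\right) \left(-35\right) = 11380 + \left(-12 - 6\right) \left(-35\right) = 11380 - -630 = 11380 + 630 = 12010$)
$\frac{D - 14516}{K{\left(182,104 \right)} + 33721} = \frac{12010 - 14516}{-74 + 33721} = - \frac{2506}{33647}$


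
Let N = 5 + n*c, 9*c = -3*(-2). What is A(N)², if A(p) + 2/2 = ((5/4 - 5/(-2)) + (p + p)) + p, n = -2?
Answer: 3025/16 ≈ 189.06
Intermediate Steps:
c = ⅔ (c = (-3*(-2))/9 = (⅑)*6 = ⅔ ≈ 0.66667)
N = 11/3 (N = 5 - 2*⅔ = 5 - 4/3 = 11/3 ≈ 3.6667)
A(p) = 11/4 + 3*p (A(p) = -1 + (((5/4 - 5/(-2)) + (p + p)) + p) = -1 + (((5*(¼) - 5*(-½)) + 2*p) + p) = -1 + (((5/4 + 5/2) + 2*p) + p) = -1 + ((15/4 + 2*p) + p) = -1 + (15/4 + 3*p) = 11/4 + 3*p)
A(N)² = (11/4 + 3*(11/3))² = (11/4 + 11)² = (55/4)² = 3025/16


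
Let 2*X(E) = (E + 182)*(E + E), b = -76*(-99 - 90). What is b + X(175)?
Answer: 76839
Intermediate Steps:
b = 14364 (b = -76*(-189) = 14364)
X(E) = E*(182 + E) (X(E) = ((E + 182)*(E + E))/2 = ((182 + E)*(2*E))/2 = (2*E*(182 + E))/2 = E*(182 + E))
b + X(175) = 14364 + 175*(182 + 175) = 14364 + 175*357 = 14364 + 62475 = 76839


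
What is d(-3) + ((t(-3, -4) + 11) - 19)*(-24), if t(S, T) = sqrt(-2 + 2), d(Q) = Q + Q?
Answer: 186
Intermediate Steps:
d(Q) = 2*Q
t(S, T) = 0 (t(S, T) = sqrt(0) = 0)
d(-3) + ((t(-3, -4) + 11) - 19)*(-24) = 2*(-3) + ((0 + 11) - 19)*(-24) = -6 + (11 - 19)*(-24) = -6 - 8*(-24) = -6 + 192 = 186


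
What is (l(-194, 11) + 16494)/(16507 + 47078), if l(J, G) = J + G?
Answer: 5437/21195 ≈ 0.25652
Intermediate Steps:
l(J, G) = G + J
(l(-194, 11) + 16494)/(16507 + 47078) = ((11 - 194) + 16494)/(16507 + 47078) = (-183 + 16494)/63585 = 16311*(1/63585) = 5437/21195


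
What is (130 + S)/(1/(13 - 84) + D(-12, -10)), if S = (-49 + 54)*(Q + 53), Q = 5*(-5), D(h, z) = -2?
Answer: -19170/143 ≈ -134.06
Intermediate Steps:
Q = -25
S = 140 (S = (-49 + 54)*(-25 + 53) = 5*28 = 140)
(130 + S)/(1/(13 - 84) + D(-12, -10)) = (130 + 140)/(1/(13 - 84) - 2) = 270/(1/(-71) - 2) = 270/(-1/71 - 2) = 270/(-143/71) = 270*(-71/143) = -19170/143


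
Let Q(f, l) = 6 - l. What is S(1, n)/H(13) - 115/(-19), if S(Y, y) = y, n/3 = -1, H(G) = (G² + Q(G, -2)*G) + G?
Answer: 32833/5434 ≈ 6.0421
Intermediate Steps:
H(G) = G² + 9*G (H(G) = (G² + (6 - 1*(-2))*G) + G = (G² + (6 + 2)*G) + G = (G² + 8*G) + G = G² + 9*G)
n = -3 (n = 3*(-1) = -3)
S(1, n)/H(13) - 115/(-19) = -3*1/(13*(9 + 13)) - 115/(-19) = -3/(13*22) - 115*(-1/19) = -3/286 + 115/19 = 32833/5434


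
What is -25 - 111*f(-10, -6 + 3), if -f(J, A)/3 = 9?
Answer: 2972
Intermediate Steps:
f(J, A) = -27 (f(J, A) = -3*9 = -27)
-25 - 111*f(-10, -6 + 3) = -25 - 111*(-27) = -25 + 2997 = 2972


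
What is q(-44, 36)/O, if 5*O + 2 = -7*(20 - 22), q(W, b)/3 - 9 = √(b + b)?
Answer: 45/4 + 15*√2/2 ≈ 21.857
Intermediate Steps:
q(W, b) = 27 + 3*√2*√b (q(W, b) = 27 + 3*√(b + b) = 27 + 3*√(2*b) = 27 + 3*(√2*√b) = 27 + 3*√2*√b)
O = 12/5 (O = -⅖ + (-7*(20 - 22))/5 = -⅖ + (-7*(-2))/5 = -⅖ + (⅕)*14 = -⅖ + 14/5 = 12/5 ≈ 2.4000)
q(-44, 36)/O = (27 + 3*√2*√36)/(12/5) = (27 + 3*√2*6)*(5/12) = (27 + 18*√2)*(5/12) = 45/4 + 15*√2/2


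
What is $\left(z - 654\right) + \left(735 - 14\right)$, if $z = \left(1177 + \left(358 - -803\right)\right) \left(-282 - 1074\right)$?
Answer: $-3170261$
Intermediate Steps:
$z = -3170328$ ($z = \left(1177 + \left(358 + 803\right)\right) \left(-1356\right) = \left(1177 + 1161\right) \left(-1356\right) = 2338 \left(-1356\right) = -3170328$)
$\left(z - 654\right) + \left(735 - 14\right) = \left(-3170328 - 654\right) + \left(735 - 14\right) = -3170982 + \left(735 - 14\right) = -3170982 + 721 = -3170261$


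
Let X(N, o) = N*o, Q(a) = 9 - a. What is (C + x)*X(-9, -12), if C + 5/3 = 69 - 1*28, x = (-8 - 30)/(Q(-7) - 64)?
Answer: 8667/2 ≈ 4333.5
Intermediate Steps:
x = 19/24 (x = (-8 - 30)/((9 - 1*(-7)) - 64) = -38/((9 + 7) - 64) = -38/(16 - 64) = -38/(-48) = -38*(-1/48) = 19/24 ≈ 0.79167)
C = 118/3 (C = -5/3 + (69 - 1*28) = -5/3 + (69 - 28) = -5/3 + 41 = 118/3 ≈ 39.333)
(C + x)*X(-9, -12) = (118/3 + 19/24)*(-9*(-12)) = (321/8)*108 = 8667/2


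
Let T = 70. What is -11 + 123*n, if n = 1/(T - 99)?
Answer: -442/29 ≈ -15.241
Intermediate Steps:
n = -1/29 (n = 1/(70 - 99) = 1/(-29) = -1/29 ≈ -0.034483)
-11 + 123*n = -11 + 123*(-1/29) = -11 - 123/29 = -442/29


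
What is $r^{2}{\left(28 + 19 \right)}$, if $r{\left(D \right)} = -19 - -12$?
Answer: $49$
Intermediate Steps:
$r{\left(D \right)} = -7$ ($r{\left(D \right)} = -19 + 12 = -7$)
$r^{2}{\left(28 + 19 \right)} = \left(-7\right)^{2} = 49$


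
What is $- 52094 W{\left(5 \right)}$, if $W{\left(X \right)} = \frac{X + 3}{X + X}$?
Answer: $- \frac{208376}{5} \approx -41675.0$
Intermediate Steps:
$W{\left(X \right)} = \frac{3 + X}{2 X}$
$- 52094 W{\left(5 \right)} = - 52094 \frac{3 + 5}{2 \cdot 5} = - 52094 \cdot \frac{1}{2} \cdot \frac{1}{5} \cdot 8 = \left(-52094\right) \frac{4}{5} = - \frac{208376}{5}$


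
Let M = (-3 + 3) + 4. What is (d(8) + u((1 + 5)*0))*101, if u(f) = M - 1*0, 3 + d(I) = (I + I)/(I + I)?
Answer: 202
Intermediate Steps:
M = 4 (M = 0 + 4 = 4)
d(I) = -2 (d(I) = -3 + (I + I)/(I + I) = -3 + (2*I)/((2*I)) = -3 + (2*I)*(1/(2*I)) = -3 + 1 = -2)
u(f) = 4 (u(f) = 4 - 1*0 = 4 + 0 = 4)
(d(8) + u((1 + 5)*0))*101 = (-2 + 4)*101 = 2*101 = 202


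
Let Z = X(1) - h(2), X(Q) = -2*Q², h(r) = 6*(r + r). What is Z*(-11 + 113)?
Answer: -2652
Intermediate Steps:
h(r) = 12*r (h(r) = 6*(2*r) = 12*r)
Z = -26 (Z = -2*1² - 12*2 = -2*1 - 1*24 = -2 - 24 = -26)
Z*(-11 + 113) = -26*(-11 + 113) = -26*102 = -2652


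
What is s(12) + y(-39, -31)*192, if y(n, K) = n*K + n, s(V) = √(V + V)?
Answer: 224640 + 2*√6 ≈ 2.2465e+5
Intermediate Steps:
s(V) = √2*√V (s(V) = √(2*V) = √2*√V)
y(n, K) = n + K*n (y(n, K) = K*n + n = n + K*n)
s(12) + y(-39, -31)*192 = √2*√12 - 39*(1 - 31)*192 = √2*(2*√3) - 39*(-30)*192 = 2*√6 + 1170*192 = 2*√6 + 224640 = 224640 + 2*√6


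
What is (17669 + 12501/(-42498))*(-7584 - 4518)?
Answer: -168281595693/787 ≈ -2.1383e+8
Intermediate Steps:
(17669 + 12501/(-42498))*(-7584 - 4518) = (17669 + 12501*(-1/42498))*(-12102) = (17669 - 463/1574)*(-12102) = (27810543/1574)*(-12102) = -168281595693/787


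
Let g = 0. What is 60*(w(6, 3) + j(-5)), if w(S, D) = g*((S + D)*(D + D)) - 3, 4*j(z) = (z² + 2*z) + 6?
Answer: 135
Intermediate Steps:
j(z) = 3/2 + z/2 + z²/4 (j(z) = ((z² + 2*z) + 6)/4 = (6 + z² + 2*z)/4 = 3/2 + z/2 + z²/4)
w(S, D) = -3 (w(S, D) = 0*((S + D)*(D + D)) - 3 = 0*((D + S)*(2*D)) - 3 = 0*(2*D*(D + S)) - 3 = 0 - 3 = -3)
60*(w(6, 3) + j(-5)) = 60*(-3 + (3/2 + (½)*(-5) + (¼)*(-5)²)) = 60*(-3 + (3/2 - 5/2 + (¼)*25)) = 60*(-3 + (3/2 - 5/2 + 25/4)) = 60*(-3 + 21/4) = 60*(9/4) = 135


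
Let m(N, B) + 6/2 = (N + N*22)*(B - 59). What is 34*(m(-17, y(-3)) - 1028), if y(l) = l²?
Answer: 629646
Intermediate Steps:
m(N, B) = -3 + 23*N*(-59 + B) (m(N, B) = -3 + (N + N*22)*(B - 59) = -3 + (N + 22*N)*(-59 + B) = -3 + (23*N)*(-59 + B) = -3 + 23*N*(-59 + B))
34*(m(-17, y(-3)) - 1028) = 34*((-3 - 1357*(-17) + 23*(-3)²*(-17)) - 1028) = 34*((-3 + 23069 + 23*9*(-17)) - 1028) = 34*((-3 + 23069 - 3519) - 1028) = 34*(19547 - 1028) = 34*18519 = 629646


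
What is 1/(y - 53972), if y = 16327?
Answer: -1/37645 ≈ -2.6564e-5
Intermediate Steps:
1/(y - 53972) = 1/(16327 - 53972) = 1/(-37645) = -1/37645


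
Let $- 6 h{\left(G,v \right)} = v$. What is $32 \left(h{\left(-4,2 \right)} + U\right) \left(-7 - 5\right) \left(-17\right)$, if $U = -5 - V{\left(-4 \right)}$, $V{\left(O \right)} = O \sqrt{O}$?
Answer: $-34816 + 52224 i \approx -34816.0 + 52224.0 i$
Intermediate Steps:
$h{\left(G,v \right)} = - \frac{v}{6}$
$V{\left(O \right)} = O^{\frac{3}{2}}$
$U = -5 + 8 i$ ($U = -5 - \left(-4\right)^{\frac{3}{2}} = -5 - - 8 i = -5 + 8 i \approx -5.0 + 8.0 i$)
$32 \left(h{\left(-4,2 \right)} + U\right) \left(-7 - 5\right) \left(-17\right) = 32 \left(\left(- \frac{1}{6}\right) 2 - \left(5 - 8 i\right)\right) \left(-7 - 5\right) \left(-17\right) = 32 \left(- \frac{1}{3} - \left(5 - 8 i\right)\right) \left(-12\right) \left(-17\right) = 32 \left(- \frac{16}{3} + 8 i\right) \left(-12\right) \left(-17\right) = 32 \left(64 - 96 i\right) \left(-17\right) = \left(2048 - 3072 i\right) \left(-17\right) = -34816 + 52224 i$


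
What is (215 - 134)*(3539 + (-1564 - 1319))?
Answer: 53136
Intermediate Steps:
(215 - 134)*(3539 + (-1564 - 1319)) = 81*(3539 - 2883) = 81*656 = 53136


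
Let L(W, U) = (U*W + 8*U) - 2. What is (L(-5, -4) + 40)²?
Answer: 676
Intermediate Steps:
L(W, U) = -2 + 8*U + U*W (L(W, U) = (8*U + U*W) - 2 = -2 + 8*U + U*W)
(L(-5, -4) + 40)² = ((-2 + 8*(-4) - 4*(-5)) + 40)² = ((-2 - 32 + 20) + 40)² = (-14 + 40)² = 26² = 676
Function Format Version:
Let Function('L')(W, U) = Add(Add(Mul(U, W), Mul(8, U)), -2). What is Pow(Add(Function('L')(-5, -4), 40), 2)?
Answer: 676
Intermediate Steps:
Function('L')(W, U) = Add(-2, Mul(8, U), Mul(U, W)) (Function('L')(W, U) = Add(Add(Mul(8, U), Mul(U, W)), -2) = Add(-2, Mul(8, U), Mul(U, W)))
Pow(Add(Function('L')(-5, -4), 40), 2) = Pow(Add(Add(-2, Mul(8, -4), Mul(-4, -5)), 40), 2) = Pow(Add(Add(-2, -32, 20), 40), 2) = Pow(Add(-14, 40), 2) = Pow(26, 2) = 676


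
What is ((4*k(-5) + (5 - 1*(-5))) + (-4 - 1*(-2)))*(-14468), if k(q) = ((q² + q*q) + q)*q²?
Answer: -65221744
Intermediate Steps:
k(q) = q²*(q + 2*q²) (k(q) = ((q² + q²) + q)*q² = (2*q² + q)*q² = (q + 2*q²)*q² = q²*(q + 2*q²))
((4*k(-5) + (5 - 1*(-5))) + (-4 - 1*(-2)))*(-14468) = ((4*((-5)³*(1 + 2*(-5))) + (5 - 1*(-5))) + (-4 - 1*(-2)))*(-14468) = ((4*(-125*(1 - 10)) + (5 + 5)) + (-4 + 2))*(-14468) = ((4*(-125*(-9)) + 10) - 2)*(-14468) = ((4*1125 + 10) - 2)*(-14468) = ((4500 + 10) - 2)*(-14468) = (4510 - 2)*(-14468) = 4508*(-14468) = -65221744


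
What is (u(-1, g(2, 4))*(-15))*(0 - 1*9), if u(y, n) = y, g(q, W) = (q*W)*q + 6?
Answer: -135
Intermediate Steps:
g(q, W) = 6 + W*q**2 (g(q, W) = (W*q)*q + 6 = W*q**2 + 6 = 6 + W*q**2)
(u(-1, g(2, 4))*(-15))*(0 - 1*9) = (-1*(-15))*(0 - 1*9) = 15*(0 - 9) = 15*(-9) = -135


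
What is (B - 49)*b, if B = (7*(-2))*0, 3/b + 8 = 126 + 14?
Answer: -49/44 ≈ -1.1136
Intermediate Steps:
b = 1/44 (b = 3/(-8 + (126 + 14)) = 3/(-8 + 140) = 3/132 = 3*(1/132) = 1/44 ≈ 0.022727)
B = 0 (B = -14*0 = 0)
(B - 49)*b = (0 - 49)*(1/44) = -49*1/44 = -49/44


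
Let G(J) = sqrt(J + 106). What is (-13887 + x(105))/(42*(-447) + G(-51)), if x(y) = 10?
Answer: 260526798/352463021 + 13877*sqrt(55)/352463021 ≈ 0.73945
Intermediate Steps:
G(J) = sqrt(106 + J)
(-13887 + x(105))/(42*(-447) + G(-51)) = (-13887 + 10)/(42*(-447) + sqrt(106 - 51)) = -13877/(-18774 + sqrt(55))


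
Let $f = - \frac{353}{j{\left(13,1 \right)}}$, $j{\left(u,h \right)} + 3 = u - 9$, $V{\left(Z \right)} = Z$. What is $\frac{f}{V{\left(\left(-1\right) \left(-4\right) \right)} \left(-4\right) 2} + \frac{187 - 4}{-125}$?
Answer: $\frac{38269}{4000} \approx 9.5672$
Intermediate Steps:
$j{\left(u,h \right)} = -12 + u$ ($j{\left(u,h \right)} = -3 + \left(u - 9\right) = -3 + \left(-9 + u\right) = -12 + u$)
$f = -353$ ($f = - \frac{353}{-12 + 13} = - \frac{353}{1} = \left(-353\right) 1 = -353$)
$\frac{f}{V{\left(\left(-1\right) \left(-4\right) \right)} \left(-4\right) 2} + \frac{187 - 4}{-125} = - \frac{353}{\left(-1\right) \left(-4\right) \left(-4\right) 2} + \frac{187 - 4}{-125} = - \frac{353}{4 \left(-4\right) 2} + 183 \left(- \frac{1}{125}\right) = - \frac{353}{\left(-16\right) 2} - \frac{183}{125} = - \frac{353}{-32} - \frac{183}{125} = \left(-353\right) \left(- \frac{1}{32}\right) - \frac{183}{125} = \frac{353}{32} - \frac{183}{125} = \frac{38269}{4000}$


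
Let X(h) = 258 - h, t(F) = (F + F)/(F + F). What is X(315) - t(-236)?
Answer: -58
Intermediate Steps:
t(F) = 1 (t(F) = (2*F)/((2*F)) = (2*F)*(1/(2*F)) = 1)
X(315) - t(-236) = (258 - 1*315) - 1*1 = (258 - 315) - 1 = -57 - 1 = -58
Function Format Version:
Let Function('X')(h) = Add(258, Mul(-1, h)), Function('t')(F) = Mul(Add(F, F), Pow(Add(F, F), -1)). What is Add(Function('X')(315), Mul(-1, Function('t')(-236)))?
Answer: -58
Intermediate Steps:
Function('t')(F) = 1 (Function('t')(F) = Mul(Mul(2, F), Pow(Mul(2, F), -1)) = Mul(Mul(2, F), Mul(Rational(1, 2), Pow(F, -1))) = 1)
Add(Function('X')(315), Mul(-1, Function('t')(-236))) = Add(Add(258, Mul(-1, 315)), Mul(-1, 1)) = Add(Add(258, -315), -1) = Add(-57, -1) = -58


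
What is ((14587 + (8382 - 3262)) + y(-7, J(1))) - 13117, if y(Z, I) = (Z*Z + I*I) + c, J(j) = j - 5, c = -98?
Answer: 6557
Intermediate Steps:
J(j) = -5 + j
y(Z, I) = -98 + I² + Z² (y(Z, I) = (Z*Z + I*I) - 98 = (Z² + I²) - 98 = (I² + Z²) - 98 = -98 + I² + Z²)
((14587 + (8382 - 3262)) + y(-7, J(1))) - 13117 = ((14587 + (8382 - 3262)) + (-98 + (-5 + 1)² + (-7)²)) - 13117 = ((14587 + 5120) + (-98 + (-4)² + 49)) - 13117 = (19707 + (-98 + 16 + 49)) - 13117 = (19707 - 33) - 13117 = 19674 - 13117 = 6557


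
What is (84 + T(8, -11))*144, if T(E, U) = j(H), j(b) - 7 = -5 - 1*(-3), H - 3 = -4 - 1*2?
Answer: 12816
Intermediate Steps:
H = -3 (H = 3 + (-4 - 1*2) = 3 + (-4 - 2) = 3 - 6 = -3)
j(b) = 5 (j(b) = 7 + (-5 - 1*(-3)) = 7 + (-5 + 3) = 7 - 2 = 5)
T(E, U) = 5
(84 + T(8, -11))*144 = (84 + 5)*144 = 89*144 = 12816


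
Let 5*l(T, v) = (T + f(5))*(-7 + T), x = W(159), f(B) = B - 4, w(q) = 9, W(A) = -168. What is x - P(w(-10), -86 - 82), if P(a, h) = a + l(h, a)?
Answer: -6022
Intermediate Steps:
f(B) = -4 + B
x = -168
l(T, v) = (1 + T)*(-7 + T)/5 (l(T, v) = ((T + (-4 + 5))*(-7 + T))/5 = ((T + 1)*(-7 + T))/5 = ((1 + T)*(-7 + T))/5 = (1 + T)*(-7 + T)/5)
P(a, h) = -7/5 + a - 6*h/5 + h²/5 (P(a, h) = a + (-7/5 - 6*h/5 + h²/5) = -7/5 + a - 6*h/5 + h²/5)
x - P(w(-10), -86 - 82) = -168 - (-7/5 + 9 - 6*(-86 - 82)/5 + (-86 - 82)²/5) = -168 - (-7/5 + 9 - 6/5*(-168) + (⅕)*(-168)²) = -168 - (-7/5 + 9 + 1008/5 + (⅕)*28224) = -168 - (-7/5 + 9 + 1008/5 + 28224/5) = -168 - 1*5854 = -168 - 5854 = -6022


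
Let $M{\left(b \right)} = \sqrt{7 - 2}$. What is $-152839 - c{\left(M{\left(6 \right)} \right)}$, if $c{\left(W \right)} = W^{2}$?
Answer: $-152844$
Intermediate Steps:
$M{\left(b \right)} = \sqrt{5}$
$-152839 - c{\left(M{\left(6 \right)} \right)} = -152839 - \left(\sqrt{5}\right)^{2} = -152839 - 5 = -152844$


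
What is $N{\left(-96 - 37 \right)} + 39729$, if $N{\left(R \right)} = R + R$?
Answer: $39463$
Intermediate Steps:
$N{\left(R \right)} = 2 R$
$N{\left(-96 - 37 \right)} + 39729 = 2 \left(-96 - 37\right) + 39729 = 2 \left(-133\right) + 39729 = -266 + 39729 = 39463$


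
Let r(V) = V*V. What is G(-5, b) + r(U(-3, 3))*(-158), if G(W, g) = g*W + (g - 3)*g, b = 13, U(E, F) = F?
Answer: -1357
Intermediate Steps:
G(W, g) = W*g + g*(-3 + g) (G(W, g) = W*g + (-3 + g)*g = W*g + g*(-3 + g))
r(V) = V²
G(-5, b) + r(U(-3, 3))*(-158) = 13*(-3 - 5 + 13) + 3²*(-158) = 13*5 + 9*(-158) = 65 - 1422 = -1357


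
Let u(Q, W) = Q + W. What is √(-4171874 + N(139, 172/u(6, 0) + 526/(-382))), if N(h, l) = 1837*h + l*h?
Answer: 8*I*√20072894790/573 ≈ 1978.1*I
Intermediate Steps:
N(h, l) = 1837*h + h*l
√(-4171874 + N(139, 172/u(6, 0) + 526/(-382))) = √(-4171874 + 139*(1837 + (172/(6 + 0) + 526/(-382)))) = √(-4171874 + 139*(1837 + (172/6 + 526*(-1/382)))) = √(-4171874 + 139*(1837 + (172*(⅙) - 263/191))) = √(-4171874 + 139*(1837 + (86/3 - 263/191))) = √(-4171874 + 139*(1837 + 15637/573)) = √(-4171874 + 139*(1068238/573)) = √(-4171874 + 148485082/573) = √(-2241998720/573) = 8*I*√20072894790/573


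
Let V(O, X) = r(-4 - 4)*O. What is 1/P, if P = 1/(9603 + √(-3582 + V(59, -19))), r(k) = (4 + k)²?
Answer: 9603 + I*√2638 ≈ 9603.0 + 51.361*I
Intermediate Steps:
V(O, X) = 16*O (V(O, X) = (4 + (-4 - 4))²*O = (4 - 8)²*O = (-4)²*O = 16*O)
P = 1/(9603 + I*√2638) (P = 1/(9603 + √(-3582 + 16*59)) = 1/(9603 + √(-3582 + 944)) = 1/(9603 + √(-2638)) = 1/(9603 + I*√2638) ≈ 0.00010413 - 5.569e-7*I)
1/P = 1/(9603/92220247 - I*√2638/92220247)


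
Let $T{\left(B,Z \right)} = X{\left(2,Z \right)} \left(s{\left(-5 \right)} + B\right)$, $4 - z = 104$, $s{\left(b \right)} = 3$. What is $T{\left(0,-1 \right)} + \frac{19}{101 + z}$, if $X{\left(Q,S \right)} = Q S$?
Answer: $13$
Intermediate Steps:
$z = -100$ ($z = 4 - 104 = -100$)
$T{\left(B,Z \right)} = 2 Z \left(3 + B\right)$
$T{\left(0,-1 \right)} + \frac{19}{101 + z} = 2 \left(-1\right) \left(3 + 0\right) + \frac{19}{101 - 100} = 2 \left(-1\right) 3 + \frac{19}{1} = -6 + 19 \cdot 1 = -6 + 19 = 13$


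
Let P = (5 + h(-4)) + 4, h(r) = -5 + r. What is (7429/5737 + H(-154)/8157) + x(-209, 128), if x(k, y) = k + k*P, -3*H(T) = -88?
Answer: -29159236628/140390127 ≈ -207.70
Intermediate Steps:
H(T) = 88/3 (H(T) = -⅓*(-88) = 88/3)
P = 0 (P = (5 + (-5 - 4)) + 4 = (5 - 9) + 4 = -4 + 4 = 0)
x(k, y) = k (x(k, y) = k + k*0 = k + 0 = k)
(7429/5737 + H(-154)/8157) + x(-209, 128) = (7429/5737 + (88/3)/8157) - 209 = (7429*(1/5737) + (88/3)*(1/8157)) - 209 = (7429/5737 + 88/24471) - 209 = 182299915/140390127 - 209 = -29159236628/140390127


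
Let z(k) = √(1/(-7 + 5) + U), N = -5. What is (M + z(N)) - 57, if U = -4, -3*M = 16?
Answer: -187/3 + 3*I*√2/2 ≈ -62.333 + 2.1213*I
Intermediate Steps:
M = -16/3 (M = -⅓*16 = -16/3 ≈ -5.3333)
z(k) = 3*I*√2/2 (z(k) = √(1/(-7 + 5) - 4) = √(1/(-2) - 4) = √(-½ - 4) = √(-9/2) = 3*I*√2/2)
(M + z(N)) - 57 = (-16/3 + 3*I*√2/2) - 57 = -187/3 + 3*I*√2/2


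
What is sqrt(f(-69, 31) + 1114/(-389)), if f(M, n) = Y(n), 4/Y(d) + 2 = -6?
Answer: I*sqrt(2036026)/778 ≈ 1.8341*I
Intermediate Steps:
Y(d) = -1/2 (Y(d) = 4/(-2 - 6) = 4/(-8) = 4*(-1/8) = -1/2)
f(M, n) = -1/2
sqrt(f(-69, 31) + 1114/(-389)) = sqrt(-1/2 + 1114/(-389)) = sqrt(-1/2 + 1114*(-1/389)) = sqrt(-1/2 - 1114/389) = sqrt(-2617/778) = I*sqrt(2036026)/778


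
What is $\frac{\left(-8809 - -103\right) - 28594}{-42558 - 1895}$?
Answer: $\frac{37300}{44453} \approx 0.83909$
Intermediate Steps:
$\frac{\left(-8809 - -103\right) - 28594}{-42558 - 1895} = \frac{\left(-8809 + 103\right) - 28594}{-44453} = \left(-8706 - 28594\right) \left(- \frac{1}{44453}\right) = \left(-37300\right) \left(- \frac{1}{44453}\right) = \frac{37300}{44453}$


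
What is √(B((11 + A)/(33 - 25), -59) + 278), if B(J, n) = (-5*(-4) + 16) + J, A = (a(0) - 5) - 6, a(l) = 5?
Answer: √5034/4 ≈ 17.738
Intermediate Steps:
A = -6 (A = (5 - 5) - 6 = 0 - 6 = -6)
B(J, n) = 36 + J (B(J, n) = (20 + 16) + J = 36 + J)
√(B((11 + A)/(33 - 25), -59) + 278) = √((36 + (11 - 6)/(33 - 25)) + 278) = √((36 + 5/8) + 278) = √(293/8 + 278) = √(2517/8) = √5034/4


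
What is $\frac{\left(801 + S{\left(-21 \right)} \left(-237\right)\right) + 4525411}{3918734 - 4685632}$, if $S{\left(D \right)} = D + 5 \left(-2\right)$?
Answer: $- \frac{4533559}{766898} \approx -5.9116$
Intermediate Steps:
$S{\left(D \right)} = -10 + D$ ($S{\left(D \right)} = D - 10 = -10 + D$)
$\frac{\left(801 + S{\left(-21 \right)} \left(-237\right)\right) + 4525411}{3918734 - 4685632} = \frac{\left(801 + \left(-10 - 21\right) \left(-237\right)\right) + 4525411}{3918734 - 4685632} = \frac{\left(801 - -7347\right) + 4525411}{-766898} = \left(\left(801 + 7347\right) + 4525411\right) \left(- \frac{1}{766898}\right) = \left(8148 + 4525411\right) \left(- \frac{1}{766898}\right) = 4533559 \left(- \frac{1}{766898}\right) = - \frac{4533559}{766898}$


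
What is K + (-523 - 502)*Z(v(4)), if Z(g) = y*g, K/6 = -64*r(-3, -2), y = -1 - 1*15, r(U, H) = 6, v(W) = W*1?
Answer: 63296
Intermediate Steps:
v(W) = W
y = -16 (y = -1 - 15 = -16)
K = -2304 (K = 6*(-64*6) = 6*(-384) = -2304)
Z(g) = -16*g
K + (-523 - 502)*Z(v(4)) = -2304 + (-523 - 502)*(-16*4) = -2304 - 1025*(-64) = -2304 + 65600 = 63296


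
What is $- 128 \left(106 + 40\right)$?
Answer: $-18688$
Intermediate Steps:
$- 128 \left(106 + 40\right) = \left(-128\right) 146 = -18688$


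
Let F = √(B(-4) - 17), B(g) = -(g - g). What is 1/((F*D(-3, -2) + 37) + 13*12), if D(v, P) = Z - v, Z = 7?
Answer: 193/38949 - 10*I*√17/38949 ≈ 0.0049552 - 0.0010586*I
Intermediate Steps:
B(g) = 0 (B(g) = -1*0 = 0)
F = I*√17 (F = √(0 - 17) = √(-17) = I*√17 ≈ 4.1231*I)
D(v, P) = 7 - v
1/((F*D(-3, -2) + 37) + 13*12) = 1/(((I*√17)*(7 - 1*(-3)) + 37) + 13*12) = 1/(((I*√17)*(7 + 3) + 37) + 156) = 1/(((I*√17)*10 + 37) + 156) = 1/((10*I*√17 + 37) + 156) = 1/((37 + 10*I*√17) + 156) = 1/(193 + 10*I*√17)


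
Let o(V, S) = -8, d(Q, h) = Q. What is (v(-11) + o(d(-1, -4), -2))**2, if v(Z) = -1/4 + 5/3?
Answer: 6241/144 ≈ 43.340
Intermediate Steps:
v(Z) = 17/12 (v(Z) = -1*1/4 + 5*(1/3) = -1/4 + 5/3 = 17/12)
(v(-11) + o(d(-1, -4), -2))**2 = (17/12 - 8)**2 = (-79/12)**2 = 6241/144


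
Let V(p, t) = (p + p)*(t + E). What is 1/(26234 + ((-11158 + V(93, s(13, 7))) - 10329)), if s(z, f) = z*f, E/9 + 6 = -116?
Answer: -1/182555 ≈ -5.4778e-6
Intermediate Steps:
E = -1098 (E = -54 + 9*(-116) = -54 - 1044 = -1098)
s(z, f) = f*z
V(p, t) = 2*p*(-1098 + t) (V(p, t) = (p + p)*(t - 1098) = (2*p)*(-1098 + t) = 2*p*(-1098 + t))
1/(26234 + ((-11158 + V(93, s(13, 7))) - 10329)) = 1/(26234 + ((-11158 + 2*93*(-1098 + 7*13)) - 10329)) = 1/(26234 + ((-11158 + 2*93*(-1098 + 91)) - 10329)) = 1/(26234 + ((-11158 + 2*93*(-1007)) - 10329)) = 1/(26234 + ((-11158 - 187302) - 10329)) = 1/(26234 + (-198460 - 10329)) = 1/(26234 - 208789) = 1/(-182555) = -1/182555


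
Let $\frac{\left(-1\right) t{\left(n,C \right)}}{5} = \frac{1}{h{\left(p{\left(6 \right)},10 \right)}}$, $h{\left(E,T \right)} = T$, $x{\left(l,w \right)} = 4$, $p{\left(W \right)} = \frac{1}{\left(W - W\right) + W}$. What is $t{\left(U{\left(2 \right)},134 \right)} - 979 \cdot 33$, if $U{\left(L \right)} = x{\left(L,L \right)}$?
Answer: $- \frac{64615}{2} \approx -32308.0$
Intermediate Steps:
$p{\left(W \right)} = \frac{1}{W}$ ($p{\left(W \right)} = \frac{1}{0 + W} = \frac{1}{W}$)
$U{\left(L \right)} = 4$
$t{\left(n,C \right)} = - \frac{1}{2}$ ($t{\left(n,C \right)} = - \frac{5}{10} = \left(-5\right) \frac{1}{10} = - \frac{1}{2}$)
$t{\left(U{\left(2 \right)},134 \right)} - 979 \cdot 33 = - \frac{1}{2} - 979 \cdot 33 = - \frac{1}{2} - 32307 = - \frac{64615}{2}$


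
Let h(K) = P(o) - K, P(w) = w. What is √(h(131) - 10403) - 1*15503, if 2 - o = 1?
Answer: -15503 + I*√10533 ≈ -15503.0 + 102.63*I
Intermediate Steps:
o = 1 (o = 2 - 1*1 = 2 - 1 = 1)
h(K) = 1 - K
√(h(131) - 10403) - 1*15503 = √((1 - 1*131) - 10403) - 1*15503 = √((1 - 131) - 10403) - 15503 = √(-130 - 10403) - 15503 = √(-10533) - 15503 = I*√10533 - 15503 = -15503 + I*√10533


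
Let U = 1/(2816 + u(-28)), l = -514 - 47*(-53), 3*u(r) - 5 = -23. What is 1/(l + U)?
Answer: 2810/5555371 ≈ 0.00050582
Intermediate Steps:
u(r) = -6 (u(r) = 5/3 + (1/3)*(-23) = 5/3 - 23/3 = -6)
l = 1977 (l = -514 + 2491 = 1977)
U = 1/2810 (U = 1/(2816 - 6) = 1/2810 ≈ 0.00035587)
1/(l + U) = 1/(1977 + 1/2810) = 1/(5555371/2810) = 2810/5555371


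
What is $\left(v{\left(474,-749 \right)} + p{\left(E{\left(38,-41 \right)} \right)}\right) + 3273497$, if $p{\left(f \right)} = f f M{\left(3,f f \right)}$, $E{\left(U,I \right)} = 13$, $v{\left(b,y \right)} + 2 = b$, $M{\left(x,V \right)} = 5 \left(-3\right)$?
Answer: $3271434$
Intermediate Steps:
$M{\left(x,V \right)} = -15$
$v{\left(b,y \right)} = -2 + b$
$p{\left(f \right)} = - 15 f^{2}$ ($p{\left(f \right)} = f f \left(-15\right) = f^{2} \left(-15\right) = - 15 f^{2}$)
$\left(v{\left(474,-749 \right)} + p{\left(E{\left(38,-41 \right)} \right)}\right) + 3273497 = \left(\left(-2 + 474\right) - 15 \cdot 13^{2}\right) + 3273497 = \left(472 - 2535\right) + 3273497 = -2063 + 3273497 = 3271434$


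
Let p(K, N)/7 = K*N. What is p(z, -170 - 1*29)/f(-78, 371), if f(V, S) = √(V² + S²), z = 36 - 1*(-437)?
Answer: -658889*√5749/28745 ≈ -1738.0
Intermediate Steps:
z = 473 (z = 36 + 437 = 473)
f(V, S) = √(S² + V²)
p(K, N) = 7*K*N (p(K, N) = 7*(K*N) = 7*K*N)
p(z, -170 - 1*29)/f(-78, 371) = (7*473*(-170 - 1*29))/(√(371² + (-78)²)) = (7*473*(-170 - 29))/(√(137641 + 6084)) = (7*473*(-199))/(√143725) = -658889*√5749/28745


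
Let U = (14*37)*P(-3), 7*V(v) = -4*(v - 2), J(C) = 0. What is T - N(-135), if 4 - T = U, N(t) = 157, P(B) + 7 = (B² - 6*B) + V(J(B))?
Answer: -11105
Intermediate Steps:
V(v) = 8/7 - 4*v/7 (V(v) = (-4*(v - 2))/7 = (-4*(-2 + v))/7 = (8 - 4*v)/7 = 8/7 - 4*v/7)
P(B) = -41/7 + B² - 6*B (P(B) = -7 + ((B² - 6*B) + (8/7 - 4/7*0)) = -7 + ((B² - 6*B) + (8/7 + 0)) = -7 + ((B² - 6*B) + 8/7) = -7 + (8/7 + B² - 6*B) = -41/7 + B² - 6*B)
U = 10952 (U = (14*37)*(-41/7 + (-3)² - 6*(-3)) = 518*(-41/7 + 9 + 18) = 518*(148/7) = 10952)
T = -10948 (T = 4 - 1*10952 = 4 - 10952 = -10948)
T - N(-135) = -10948 - 1*157 = -10948 - 157 = -11105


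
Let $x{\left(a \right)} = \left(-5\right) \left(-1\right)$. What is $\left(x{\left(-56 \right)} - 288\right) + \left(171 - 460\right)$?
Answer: $-572$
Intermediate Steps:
$x{\left(a \right)} = 5$
$\left(x{\left(-56 \right)} - 288\right) + \left(171 - 460\right) = \left(5 - 288\right) + \left(171 - 460\right) = -283 - 289 = -572$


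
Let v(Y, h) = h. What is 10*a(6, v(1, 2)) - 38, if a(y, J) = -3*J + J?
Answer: -78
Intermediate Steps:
a(y, J) = -2*J
10*a(6, v(1, 2)) - 38 = 10*(-2*2) - 38 = 10*(-4) - 38 = -40 - 38 = -78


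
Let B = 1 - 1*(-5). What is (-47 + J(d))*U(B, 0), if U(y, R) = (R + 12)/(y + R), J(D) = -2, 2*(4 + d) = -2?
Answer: -98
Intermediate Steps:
d = -5 (d = -4 + (½)*(-2) = -4 - 1 = -5)
B = 6 (B = 1 + 5 = 6)
U(y, R) = (12 + R)/(R + y)
(-47 + J(d))*U(B, 0) = (-47 - 2)*((12 + 0)/(0 + 6)) = -49*12/6 = -49*2 = -98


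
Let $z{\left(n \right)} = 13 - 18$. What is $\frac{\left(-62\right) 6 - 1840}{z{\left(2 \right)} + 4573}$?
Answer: $- \frac{553}{1142} \approx -0.48424$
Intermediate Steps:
$z{\left(n \right)} = -5$
$\frac{\left(-62\right) 6 - 1840}{z{\left(2 \right)} + 4573} = \frac{\left(-62\right) 6 - 1840}{-5 + 4573} = \frac{-372 - 1840}{4568} = \left(-2212\right) \frac{1}{4568} = - \frac{553}{1142}$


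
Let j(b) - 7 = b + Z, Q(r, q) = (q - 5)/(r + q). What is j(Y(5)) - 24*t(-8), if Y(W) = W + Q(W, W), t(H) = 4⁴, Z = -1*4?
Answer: -6136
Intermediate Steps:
Q(r, q) = (-5 + q)/(q + r)
Z = -4
t(H) = 256
Y(W) = W + (-5 + W)/(2*W) (Y(W) = W + (-5 + W)/(W + W) = W + (-5 + W)/((2*W)) = W + (1/(2*W))*(-5 + W) = W + (-5 + W)/(2*W))
j(b) = 3 + b (j(b) = 7 + (b - 4) = 7 + (-4 + b) = 3 + b)
j(Y(5)) - 24*t(-8) = (3 + (½ + 5 - 5/2/5)) - 24*256 = (3 + (½ + 5 - 5/2*⅕)) - 6144 = (3 + (½ + 5 - ½)) - 6144 = (3 + 5) - 6144 = 8 - 6144 = -6136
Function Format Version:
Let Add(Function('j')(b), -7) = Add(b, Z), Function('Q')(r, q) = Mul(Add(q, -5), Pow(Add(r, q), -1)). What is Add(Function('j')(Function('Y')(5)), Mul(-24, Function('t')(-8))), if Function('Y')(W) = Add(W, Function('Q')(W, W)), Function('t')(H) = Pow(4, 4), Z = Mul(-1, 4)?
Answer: -6136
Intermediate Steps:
Function('Q')(r, q) = Mul(Pow(Add(q, r), -1), Add(-5, q)) (Function('Q')(r, q) = Mul(Add(-5, q), Pow(Add(q, r), -1)) = Mul(Pow(Add(q, r), -1), Add(-5, q)))
Z = -4
Function('t')(H) = 256
Function('Y')(W) = Add(W, Mul(Rational(1, 2), Pow(W, -1), Add(-5, W))) (Function('Y')(W) = Add(W, Mul(Pow(Add(W, W), -1), Add(-5, W))) = Add(W, Mul(Pow(Mul(2, W), -1), Add(-5, W))) = Add(W, Mul(Mul(Rational(1, 2), Pow(W, -1)), Add(-5, W))) = Add(W, Mul(Rational(1, 2), Pow(W, -1), Add(-5, W))))
Function('j')(b) = Add(3, b) (Function('j')(b) = Add(7, Add(b, -4)) = Add(7, Add(-4, b)) = Add(3, b))
Add(Function('j')(Function('Y')(5)), Mul(-24, Function('t')(-8))) = Add(Add(3, Add(Rational(1, 2), 5, Mul(Rational(-5, 2), Pow(5, -1)))), Mul(-24, 256)) = Add(Add(3, Add(Rational(1, 2), 5, Mul(Rational(-5, 2), Rational(1, 5)))), -6144) = Add(Add(3, Add(Rational(1, 2), 5, Rational(-1, 2))), -6144) = Add(Add(3, 5), -6144) = Add(8, -6144) = -6136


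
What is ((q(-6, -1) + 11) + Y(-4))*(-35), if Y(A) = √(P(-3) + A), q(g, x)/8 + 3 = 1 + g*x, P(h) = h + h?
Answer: -1505 - 35*I*√10 ≈ -1505.0 - 110.68*I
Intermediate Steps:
P(h) = 2*h
q(g, x) = -16 + 8*g*x (q(g, x) = -24 + 8*(1 + g*x) = -24 + (8 + 8*g*x) = -16 + 8*g*x)
Y(A) = √(-6 + A) (Y(A) = √(2*(-3) + A) = √(-6 + A))
((q(-6, -1) + 11) + Y(-4))*(-35) = (((-16 + 8*(-6)*(-1)) + 11) + √(-6 - 4))*(-35) = (((-16 + 48) + 11) + √(-10))*(-35) = ((32 + 11) + I*√10)*(-35) = (43 + I*√10)*(-35) = -1505 - 35*I*√10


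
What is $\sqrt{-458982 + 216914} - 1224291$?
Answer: $-1224291 + 2 i \sqrt{60517} \approx -1.2243 \cdot 10^{6} + 492.0 i$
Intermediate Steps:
$\sqrt{-458982 + 216914} - 1224291 = \sqrt{-242068} + \left(-1416723 + 192432\right) = 2 i \sqrt{60517} - 1224291 = -1224291 + 2 i \sqrt{60517}$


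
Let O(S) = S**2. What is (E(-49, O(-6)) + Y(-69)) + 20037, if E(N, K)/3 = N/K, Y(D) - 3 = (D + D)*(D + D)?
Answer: 468959/12 ≈ 39080.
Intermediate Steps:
Y(D) = 3 + 4*D**2 (Y(D) = 3 + (D + D)*(D + D) = 3 + (2*D)*(2*D) = 3 + 4*D**2)
E(N, K) = 3*N/K (E(N, K) = 3*(N/K) = 3*N/K)
(E(-49, O(-6)) + Y(-69)) + 20037 = (3*(-49)/(-6)**2 + (3 + 4*(-69)**2)) + 20037 = (3*(-49)/36 + (3 + 4*4761)) + 20037 = (3*(-49)*(1/36) + (3 + 19044)) + 20037 = (-49/12 + 19047) + 20037 = 228515/12 + 20037 = 468959/12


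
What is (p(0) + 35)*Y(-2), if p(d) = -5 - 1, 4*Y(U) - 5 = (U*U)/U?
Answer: 87/4 ≈ 21.750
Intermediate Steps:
Y(U) = 5/4 + U/4 (Y(U) = 5/4 + ((U*U)/U)/4 = 5/4 + (U²/U)/4 = 5/4 + U/4)
p(d) = -6
(p(0) + 35)*Y(-2) = (-6 + 35)*(5/4 + (¼)*(-2)) = 29*(5/4 - ½) = 29*(¾) = 87/4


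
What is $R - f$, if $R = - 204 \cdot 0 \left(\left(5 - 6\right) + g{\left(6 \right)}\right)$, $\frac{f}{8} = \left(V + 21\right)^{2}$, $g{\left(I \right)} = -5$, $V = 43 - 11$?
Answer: $-22472$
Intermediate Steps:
$V = 32$ ($V = 43 - 11 = 32$)
$f = 22472$ ($f = 8 \left(32 + 21\right)^{2} = 8 \cdot 53^{2} = 8 \cdot 2809 = 22472$)
$R = 0$ ($R = - 204 \cdot 0 \left(\left(5 - 6\right) - 5\right) = - 204 \cdot 0 \left(-1 - 5\right) = - 204 \cdot 0 \left(-6\right) = \left(-204\right) 0 = 0$)
$R - f = 0 - 22472 = -22472$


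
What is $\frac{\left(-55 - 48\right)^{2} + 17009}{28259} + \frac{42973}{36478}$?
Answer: $\frac{2221823411}{1030831802} \approx 2.1554$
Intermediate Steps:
$\frac{\left(-55 - 48\right)^{2} + 17009}{28259} + \frac{42973}{36478} = \left(\left(-103\right)^{2} + 17009\right) \frac{1}{28259} + 42973 \cdot \frac{1}{36478} = \left(10609 + 17009\right) \frac{1}{28259} + \frac{42973}{36478} = 27618 \cdot \frac{1}{28259} + \frac{42973}{36478} = \frac{27618}{28259} + \frac{42973}{36478} = \frac{2221823411}{1030831802}$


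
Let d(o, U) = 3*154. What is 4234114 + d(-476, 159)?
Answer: 4234576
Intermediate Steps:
d(o, U) = 462
4234114 + d(-476, 159) = 4234114 + 462 = 4234576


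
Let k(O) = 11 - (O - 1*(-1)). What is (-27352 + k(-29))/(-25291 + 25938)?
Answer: -27313/647 ≈ -42.215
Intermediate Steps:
k(O) = 10 - O (k(O) = 11 - (O + 1) = 11 - (1 + O) = 11 + (-1 - O) = 10 - O)
(-27352 + k(-29))/(-25291 + 25938) = (-27352 + (10 - 1*(-29)))/(-25291 + 25938) = (-27352 + (10 + 29))/647 = (-27352 + 39)*(1/647) = -27313*1/647 = -27313/647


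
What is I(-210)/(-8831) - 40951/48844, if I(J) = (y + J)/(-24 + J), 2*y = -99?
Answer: -7053002731/8411156598 ≈ -0.83853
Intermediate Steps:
y = -99/2 (y = (1/2)*(-99) = -99/2 ≈ -49.500)
I(J) = (-99/2 + J)/(-24 + J)
I(-210)/(-8831) - 40951/48844 = ((-99/2 - 210)/(-24 - 210))/(-8831) - 40951/48844 = (-519/2/(-234))*(-1/8831) - 40951*1/48844 = -1/234*(-519/2)*(-1/8831) - 40951/48844 = (173/156)*(-1/8831) - 40951/48844 = -173/1377636 - 40951/48844 = -7053002731/8411156598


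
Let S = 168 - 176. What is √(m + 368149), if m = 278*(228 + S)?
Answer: 3*√47701 ≈ 655.22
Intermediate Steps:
S = -8
m = 61160 (m = 278*(228 - 8) = 278*220 = 61160)
√(m + 368149) = √(61160 + 368149) = √429309 = 3*√47701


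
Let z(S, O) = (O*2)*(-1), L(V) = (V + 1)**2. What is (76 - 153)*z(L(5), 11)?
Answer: 1694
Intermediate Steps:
L(V) = (1 + V)**2
z(S, O) = -2*O (z(S, O) = (2*O)*(-1) = -2*O)
(76 - 153)*z(L(5), 11) = (76 - 153)*(-2*11) = -77*(-22) = 1694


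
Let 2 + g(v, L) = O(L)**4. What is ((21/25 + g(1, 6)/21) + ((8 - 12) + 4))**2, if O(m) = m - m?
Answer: 152881/275625 ≈ 0.55467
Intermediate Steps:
O(m) = 0
g(v, L) = -2 (g(v, L) = -2 + 0**4 = -2 + 0 = -2)
((21/25 + g(1, 6)/21) + ((8 - 12) + 4))**2 = ((21/25 - 2/21) + ((8 - 12) + 4))**2 = ((21*(1/25) - 2*1/21) + (-4 + 4))**2 = ((21/25 - 2/21) + 0)**2 = (391/525 + 0)**2 = (391/525)**2 = 152881/275625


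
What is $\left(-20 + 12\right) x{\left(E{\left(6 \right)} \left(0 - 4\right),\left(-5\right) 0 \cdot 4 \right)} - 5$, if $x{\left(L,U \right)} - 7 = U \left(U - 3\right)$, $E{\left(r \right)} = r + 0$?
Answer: $-61$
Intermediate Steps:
$E{\left(r \right)} = r$
$x{\left(L,U \right)} = 7 + U \left(-3 + U\right)$ ($x{\left(L,U \right)} = 7 + U \left(U - 3\right) = 7 + U \left(-3 + U\right)$)
$\left(-20 + 12\right) x{\left(E{\left(6 \right)} \left(0 - 4\right),\left(-5\right) 0 \cdot 4 \right)} - 5 = \left(-20 + 12\right) \left(7 + \left(\left(-5\right) 0 \cdot 4\right)^{2} - 3 \left(-5\right) 0 \cdot 4\right) - 5 = - 8 \left(7 + \left(0 \cdot 4\right)^{2} - 3 \cdot 0 \cdot 4\right) - 5 = - 8 \left(7 + 0^{2} - 0\right) - 5 = - 8 \left(7 + 0 + 0\right) - 5 = \left(-8\right) 7 - 5 = -56 - 5 = -61$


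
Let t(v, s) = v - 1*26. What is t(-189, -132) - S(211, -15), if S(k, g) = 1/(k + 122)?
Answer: -71596/333 ≈ -215.00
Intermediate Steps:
t(v, s) = -26 + v (t(v, s) = v - 26 = -26 + v)
S(k, g) = 1/(122 + k)
t(-189, -132) - S(211, -15) = (-26 - 189) - 1/(122 + 211) = -215 - 1/333 = -71596/333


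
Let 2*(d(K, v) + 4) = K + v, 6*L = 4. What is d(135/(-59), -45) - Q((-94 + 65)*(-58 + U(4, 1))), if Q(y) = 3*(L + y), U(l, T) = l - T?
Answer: -284064/59 ≈ -4814.6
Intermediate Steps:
L = ⅔ (L = (⅙)*4 = ⅔ ≈ 0.66667)
d(K, v) = -4 + K/2 + v/2 (d(K, v) = -4 + (K + v)/2 = -4 + (K/2 + v/2) = -4 + K/2 + v/2)
Q(y) = 2 + 3*y (Q(y) = 3*(⅔ + y) = 2 + 3*y)
d(135/(-59), -45) - Q((-94 + 65)*(-58 + U(4, 1))) = (-4 + (135/(-59))/2 + (½)*(-45)) - (2 + 3*((-94 + 65)*(-58 + (4 - 1*1)))) = (-4 + (135*(-1/59))/2 - 45/2) - (2 + 3*(-29*(-58 + (4 - 1)))) = (-4 + (½)*(-135/59) - 45/2) - (2 + 3*(-29*(-58 + 3))) = (-4 - 135/118 - 45/2) - (2 + 3*(-29*(-55))) = -1631/59 - (2 + 3*1595) = -1631/59 - (2 + 4785) = -1631/59 - 1*4787 = -1631/59 - 4787 = -284064/59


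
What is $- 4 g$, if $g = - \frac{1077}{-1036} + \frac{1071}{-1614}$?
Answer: $- \frac{104787}{69671} \approx -1.504$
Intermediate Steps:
$g = \frac{104787}{278684}$ ($g = \left(-1077\right) \left(- \frac{1}{1036}\right) + 1071 \left(- \frac{1}{1614}\right) = \frac{1077}{1036} - \frac{357}{538} = \frac{104787}{278684} \approx 0.37601$)
$- 4 g = \left(-4\right) \frac{104787}{278684} = - \frac{104787}{69671}$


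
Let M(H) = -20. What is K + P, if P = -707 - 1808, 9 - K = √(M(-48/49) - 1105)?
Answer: -2506 - 15*I*√5 ≈ -2506.0 - 33.541*I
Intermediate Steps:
K = 9 - 15*I*√5 (K = 9 - √(-20 - 1105) = 9 - √(-1125) = 9 - 15*I*√5 ≈ 9.0 - 33.541*I)
P = -2515
K + P = (9 - 15*I*√5) - 2515 = -2506 - 15*I*√5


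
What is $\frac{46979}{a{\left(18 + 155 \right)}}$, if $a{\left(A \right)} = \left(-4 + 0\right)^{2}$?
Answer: $\frac{46979}{16} \approx 2936.2$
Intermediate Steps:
$a{\left(A \right)} = 16$ ($a{\left(A \right)} = \left(-4\right)^{2} = 16$)
$\frac{46979}{a{\left(18 + 155 \right)}} = \frac{46979}{16}$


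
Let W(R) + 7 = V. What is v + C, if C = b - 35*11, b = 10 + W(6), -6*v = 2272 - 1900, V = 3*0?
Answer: -444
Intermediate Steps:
V = 0
W(R) = -7 (W(R) = -7 + 0 = -7)
v = -62 (v = -(2272 - 1900)/6 = -⅙*372 = -62)
b = 3 (b = 10 - 7 = 3)
C = -382 (C = 3 - 35*11 = 3 - 385 = -382)
v + C = -62 - 382 = -444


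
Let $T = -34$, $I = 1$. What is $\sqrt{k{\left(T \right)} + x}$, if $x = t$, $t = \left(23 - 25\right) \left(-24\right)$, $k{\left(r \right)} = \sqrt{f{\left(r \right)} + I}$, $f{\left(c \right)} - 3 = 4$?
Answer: $\sqrt{48 + 2 \sqrt{2}} \approx 7.1294$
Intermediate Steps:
$f{\left(c \right)} = 7$ ($f{\left(c \right)} = 3 + 4 = 7$)
$k{\left(r \right)} = 2 \sqrt{2}$ ($k{\left(r \right)} = \sqrt{7 + 1} = \sqrt{8} = 2 \sqrt{2}$)
$t = 48$ ($t = \left(-2\right) \left(-24\right) = 48$)
$x = 48$
$\sqrt{k{\left(T \right)} + x} = \sqrt{2 \sqrt{2} + 48} = \sqrt{48 + 2 \sqrt{2}}$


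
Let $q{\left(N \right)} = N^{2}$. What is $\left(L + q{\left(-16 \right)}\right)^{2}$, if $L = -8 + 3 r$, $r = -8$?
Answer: $50176$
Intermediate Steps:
$L = -32$ ($L = -8 + 3 \left(-8\right) = -8 - 24 = -32$)
$\left(L + q{\left(-16 \right)}\right)^{2} = \left(-32 + \left(-16\right)^{2}\right)^{2} = \left(-32 + 256\right)^{2} = 224^{2} = 50176$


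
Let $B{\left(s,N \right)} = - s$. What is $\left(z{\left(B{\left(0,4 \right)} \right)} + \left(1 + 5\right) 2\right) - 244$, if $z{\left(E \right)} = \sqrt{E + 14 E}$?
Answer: $-232$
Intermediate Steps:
$z{\left(E \right)} = \sqrt{15} \sqrt{E}$ ($z{\left(E \right)} = \sqrt{15 E} = \sqrt{15} \sqrt{E}$)
$\left(z{\left(B{\left(0,4 \right)} \right)} + \left(1 + 5\right) 2\right) - 244 = \left(\sqrt{15} \sqrt{\left(-1\right) 0} + \left(1 + 5\right) 2\right) - 244 = \left(\sqrt{15} \sqrt{0} + 6 \cdot 2\right) - 244 = \left(\sqrt{15} \cdot 0 + 12\right) - 244 = \left(0 + 12\right) - 244 = 12 - 244 = -232$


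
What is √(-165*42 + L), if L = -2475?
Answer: 3*I*√1045 ≈ 96.979*I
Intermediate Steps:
√(-165*42 + L) = √(-165*42 - 2475) = √(-6930 - 2475) = √(-9405) = 3*I*√1045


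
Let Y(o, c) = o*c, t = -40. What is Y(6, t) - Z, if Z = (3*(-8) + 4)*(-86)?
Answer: -1960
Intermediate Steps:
Y(o, c) = c*o
Z = 1720 (Z = (-24 + 4)*(-86) = -20*(-86) = 1720)
Y(6, t) - Z = -40*6 - 1*1720 = -240 - 1720 = -1960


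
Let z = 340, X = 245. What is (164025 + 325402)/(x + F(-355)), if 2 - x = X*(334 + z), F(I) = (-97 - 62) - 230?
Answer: -489427/165517 ≈ -2.9570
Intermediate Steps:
F(I) = -389 (F(I) = -159 - 230 = -389)
x = -165128 (x = 2 - 245*(334 + 340) = 2 - 245*674 = 2 - 1*165130 = 2 - 165130 = -165128)
(164025 + 325402)/(x + F(-355)) = (164025 + 325402)/(-165128 - 389) = 489427/(-165517) = 489427*(-1/165517) = -489427/165517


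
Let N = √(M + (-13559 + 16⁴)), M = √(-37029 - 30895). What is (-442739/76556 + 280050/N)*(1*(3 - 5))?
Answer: 442739/38278 - 560100/√(51977 + 2*I*√16981) ≈ -2445.2 + 6.1592*I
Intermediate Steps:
M = 2*I*√16981 (M = √(-67924) = 2*I*√16981 ≈ 260.62*I)
N = √(51977 + 2*I*√16981) (N = √(2*I*√16981 + (-13559 + 16⁴)) = √(2*I*√16981 + (-13559 + 65536)) = √(2*I*√16981 + 51977) = √(51977 + 2*I*√16981) ≈ 227.99 + 0.5716*I)
(-442739/76556 + 280050/N)*(1*(3 - 5)) = (-442739/76556 + 280050/(√(51977 + 2*I*√16981)))*(1*(3 - 5)) = (-442739*1/76556 + 280050/√(51977 + 2*I*√16981))*(1*(-2)) = (-442739/76556 + 280050/√(51977 + 2*I*√16981))*(-2) = 442739/38278 - 560100/√(51977 + 2*I*√16981)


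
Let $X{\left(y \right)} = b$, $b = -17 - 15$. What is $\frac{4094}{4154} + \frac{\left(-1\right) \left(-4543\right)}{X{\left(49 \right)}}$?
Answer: $- \frac{9370307}{66464} \approx -140.98$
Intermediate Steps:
$b = -32$
$X{\left(y \right)} = -32$
$\frac{4094}{4154} + \frac{\left(-1\right) \left(-4543\right)}{X{\left(49 \right)}} = \frac{4094}{4154} + \frac{\left(-1\right) \left(-4543\right)}{-32} = 4094 \cdot \frac{1}{4154} + 4543 \left(- \frac{1}{32}\right) = \frac{2047}{2077} - \frac{4543}{32} = - \frac{9370307}{66464}$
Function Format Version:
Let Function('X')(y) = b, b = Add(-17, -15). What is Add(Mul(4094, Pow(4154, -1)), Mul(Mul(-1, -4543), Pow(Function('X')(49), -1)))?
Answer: Rational(-9370307, 66464) ≈ -140.98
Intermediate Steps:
b = -32
Function('X')(y) = -32
Add(Mul(4094, Pow(4154, -1)), Mul(Mul(-1, -4543), Pow(Function('X')(49), -1))) = Add(Mul(4094, Pow(4154, -1)), Mul(Mul(-1, -4543), Pow(-32, -1))) = Add(Mul(4094, Rational(1, 4154)), Mul(4543, Rational(-1, 32))) = Add(Rational(2047, 2077), Rational(-4543, 32)) = Rational(-9370307, 66464)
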